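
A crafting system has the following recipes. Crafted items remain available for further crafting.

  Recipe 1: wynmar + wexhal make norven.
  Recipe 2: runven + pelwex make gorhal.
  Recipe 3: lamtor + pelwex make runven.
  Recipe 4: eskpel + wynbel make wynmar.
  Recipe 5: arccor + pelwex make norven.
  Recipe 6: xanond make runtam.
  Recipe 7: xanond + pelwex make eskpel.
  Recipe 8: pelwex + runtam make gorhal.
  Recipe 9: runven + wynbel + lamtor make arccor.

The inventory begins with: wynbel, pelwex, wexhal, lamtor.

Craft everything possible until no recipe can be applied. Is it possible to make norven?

Yes

Using Recipe 3, lamtor and pelwex make runven.
Using Recipe 9, runven, wynbel, and lamtor make arccor.
Using Recipe 5, arccor and pelwex make norven.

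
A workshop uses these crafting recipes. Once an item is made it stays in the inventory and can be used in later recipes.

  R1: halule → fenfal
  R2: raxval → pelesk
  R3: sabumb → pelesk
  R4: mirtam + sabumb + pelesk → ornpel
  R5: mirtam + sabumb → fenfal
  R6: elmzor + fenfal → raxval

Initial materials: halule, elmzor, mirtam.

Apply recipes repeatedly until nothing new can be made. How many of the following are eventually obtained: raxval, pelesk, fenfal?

3

Using R1, halule makes fenfal.
elmzor + fenfal → raxval (R6).
Using R2, raxval makes pelesk.
raxval: reached.
pelesk: reached.
fenfal: reached.
All 3 are reached.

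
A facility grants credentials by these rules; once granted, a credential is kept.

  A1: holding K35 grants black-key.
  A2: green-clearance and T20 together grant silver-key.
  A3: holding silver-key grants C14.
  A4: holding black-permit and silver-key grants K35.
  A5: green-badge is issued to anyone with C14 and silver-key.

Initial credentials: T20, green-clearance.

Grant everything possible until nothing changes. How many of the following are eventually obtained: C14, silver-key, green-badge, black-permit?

3

Holding green-clearance and T20 grants silver-key (A2).
Holding silver-key grants C14 (A3).
Holding C14 and silver-key grants green-badge (A5).
C14: reached.
silver-key: reached.
green-badge: reached.
No rule produces black-permit, and it is not given.
Reached: C14, silver-key, and green-badge — 3 of the 4.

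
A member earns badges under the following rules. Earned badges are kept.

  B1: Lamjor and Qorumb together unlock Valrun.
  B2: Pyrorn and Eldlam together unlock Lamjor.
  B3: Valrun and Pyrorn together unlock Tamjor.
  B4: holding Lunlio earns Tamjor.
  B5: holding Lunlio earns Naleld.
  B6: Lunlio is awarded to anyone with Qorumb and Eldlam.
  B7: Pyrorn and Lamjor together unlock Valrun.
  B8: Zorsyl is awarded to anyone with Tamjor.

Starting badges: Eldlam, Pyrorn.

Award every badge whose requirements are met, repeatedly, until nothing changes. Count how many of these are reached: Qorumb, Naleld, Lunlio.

0

No rule produces Qorumb, and it is not given.
Naleld would need Lunlio (B5), but Lunlio is never earned.
Lunlio would need Qorumb and Eldlam (B6), but Qorumb is never earned.
None of the 3 are reached.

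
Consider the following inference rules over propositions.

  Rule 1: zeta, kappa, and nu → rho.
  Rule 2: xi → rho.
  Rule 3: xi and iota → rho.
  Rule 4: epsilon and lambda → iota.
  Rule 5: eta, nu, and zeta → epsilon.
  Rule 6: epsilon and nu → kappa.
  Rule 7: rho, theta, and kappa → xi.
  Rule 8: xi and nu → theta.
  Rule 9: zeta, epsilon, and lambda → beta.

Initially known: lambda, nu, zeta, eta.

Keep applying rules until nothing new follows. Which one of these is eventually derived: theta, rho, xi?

rho

eta, nu, and zeta hold, so epsilon follows (Rule 5).
epsilon and nu hold, so kappa follows (Rule 6).
zeta, kappa, and nu hold, so rho follows (Rule 1).
xi would need rho, theta, and kappa (Rule 7), but theta is never established. theta would need xi and nu (Rule 8), but xi is never established.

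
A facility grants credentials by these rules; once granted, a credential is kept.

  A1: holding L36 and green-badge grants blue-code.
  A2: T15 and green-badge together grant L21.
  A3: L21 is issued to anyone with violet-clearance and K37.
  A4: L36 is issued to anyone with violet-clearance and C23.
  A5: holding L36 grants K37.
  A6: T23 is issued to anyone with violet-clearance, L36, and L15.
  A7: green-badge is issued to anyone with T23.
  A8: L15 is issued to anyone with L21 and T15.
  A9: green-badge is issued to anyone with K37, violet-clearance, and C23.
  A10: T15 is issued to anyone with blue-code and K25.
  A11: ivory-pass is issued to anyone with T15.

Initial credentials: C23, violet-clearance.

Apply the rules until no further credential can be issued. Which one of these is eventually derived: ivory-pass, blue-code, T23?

Holding violet-clearance and C23 grants L36 (A4).
Holding L36 grants K37 (A5).
Holding K37, violet-clearance, and C23 grants green-badge (A9).
Holding L36 and green-badge grants blue-code (A1).
T23 would need violet-clearance, L36, and L15 (A6), but L15 is never granted. ivory-pass would need T15 (A11), but T15 is never granted.

blue-code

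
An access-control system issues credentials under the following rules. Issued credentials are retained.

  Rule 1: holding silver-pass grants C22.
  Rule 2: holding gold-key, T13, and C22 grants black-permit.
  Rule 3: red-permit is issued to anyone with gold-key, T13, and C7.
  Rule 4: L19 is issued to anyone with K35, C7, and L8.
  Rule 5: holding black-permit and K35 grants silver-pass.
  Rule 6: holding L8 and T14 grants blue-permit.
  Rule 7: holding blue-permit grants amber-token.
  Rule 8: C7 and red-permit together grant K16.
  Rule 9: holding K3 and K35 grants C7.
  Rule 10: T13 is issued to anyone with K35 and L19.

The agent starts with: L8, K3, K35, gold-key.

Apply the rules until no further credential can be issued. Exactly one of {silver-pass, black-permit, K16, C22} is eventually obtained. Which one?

K16

Holding K3 and K35 grants C7 (Rule 9).
Holding K35, C7, and L8 grants L19 (Rule 4).
Holding K35 and L19 grants T13 (Rule 10).
Holding gold-key, T13, and C7 grants red-permit (Rule 3).
Holding C7 and red-permit grants K16 (Rule 8).
black-permit would need gold-key, T13, and C22 (Rule 2), but C22 is never granted. C22 would need silver-pass (Rule 1), but silver-pass is never granted. silver-pass would need black-permit and K35 (Rule 5), but black-permit is never granted.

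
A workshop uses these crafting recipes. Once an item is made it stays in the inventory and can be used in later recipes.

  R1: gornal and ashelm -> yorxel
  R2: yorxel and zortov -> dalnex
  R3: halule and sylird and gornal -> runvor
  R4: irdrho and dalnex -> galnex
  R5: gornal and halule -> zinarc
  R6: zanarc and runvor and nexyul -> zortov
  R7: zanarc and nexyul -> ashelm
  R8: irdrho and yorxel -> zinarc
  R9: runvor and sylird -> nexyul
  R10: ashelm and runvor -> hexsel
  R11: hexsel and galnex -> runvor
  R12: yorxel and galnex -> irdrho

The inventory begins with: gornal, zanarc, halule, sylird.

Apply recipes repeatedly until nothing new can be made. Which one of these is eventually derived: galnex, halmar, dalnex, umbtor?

halule and sylird and gornal -> runvor (R3).
Using R9, runvor and sylird make nexyul.
Using R6, zanarc, runvor, and nexyul make zortov.
zanarc and nexyul -> ashelm (R7).
gornal and ashelm -> yorxel (R1).
Using R2, yorxel and zortov make dalnex.
No rule produces umbtor, and it is not given. galnex would need irdrho and dalnex (R4), but irdrho is never obtained. No rule produces halmar, and it is not given.

dalnex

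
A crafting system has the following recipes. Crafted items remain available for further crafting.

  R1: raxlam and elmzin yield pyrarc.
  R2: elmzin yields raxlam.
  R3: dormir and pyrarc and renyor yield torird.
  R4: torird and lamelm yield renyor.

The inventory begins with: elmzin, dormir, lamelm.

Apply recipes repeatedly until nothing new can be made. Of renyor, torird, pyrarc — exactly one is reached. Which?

Using R2, elmzin makes raxlam.
Using R1, raxlam and elmzin make pyrarc.
renyor would need torird and lamelm (R4), but torird is never obtained. torird would need dormir, pyrarc, and renyor (R3), but renyor is never obtained.

pyrarc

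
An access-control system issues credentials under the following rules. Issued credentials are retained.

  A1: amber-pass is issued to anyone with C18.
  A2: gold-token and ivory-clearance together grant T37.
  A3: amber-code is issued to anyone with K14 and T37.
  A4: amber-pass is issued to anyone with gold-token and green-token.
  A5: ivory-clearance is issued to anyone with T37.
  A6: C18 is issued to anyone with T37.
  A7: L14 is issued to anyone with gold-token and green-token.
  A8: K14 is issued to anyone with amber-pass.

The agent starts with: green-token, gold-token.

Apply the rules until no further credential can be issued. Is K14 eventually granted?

Holding gold-token and green-token grants amber-pass (A4).
Holding amber-pass grants K14 (A8).

Yes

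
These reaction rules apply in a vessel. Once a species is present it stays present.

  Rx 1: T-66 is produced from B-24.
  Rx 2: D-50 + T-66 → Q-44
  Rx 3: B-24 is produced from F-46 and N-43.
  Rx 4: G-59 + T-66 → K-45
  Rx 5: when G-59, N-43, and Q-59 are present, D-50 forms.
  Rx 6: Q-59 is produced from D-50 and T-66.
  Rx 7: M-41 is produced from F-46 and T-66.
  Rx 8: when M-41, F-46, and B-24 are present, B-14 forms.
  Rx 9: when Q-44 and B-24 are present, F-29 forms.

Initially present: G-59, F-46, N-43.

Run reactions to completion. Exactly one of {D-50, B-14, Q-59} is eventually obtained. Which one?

B-14

F-46 and N-43 present → B-24 forms (Rx 3).
B-24 present → T-66 forms (Rx 1).
F-46 and T-66 present → M-41 forms (Rx 7).
M-41, F-46, and B-24 present → B-14 forms (Rx 8).
D-50 would need G-59, N-43, and Q-59 (Rx 5), but Q-59 never forms. Q-59 would need D-50 and T-66 (Rx 6), but D-50 never forms.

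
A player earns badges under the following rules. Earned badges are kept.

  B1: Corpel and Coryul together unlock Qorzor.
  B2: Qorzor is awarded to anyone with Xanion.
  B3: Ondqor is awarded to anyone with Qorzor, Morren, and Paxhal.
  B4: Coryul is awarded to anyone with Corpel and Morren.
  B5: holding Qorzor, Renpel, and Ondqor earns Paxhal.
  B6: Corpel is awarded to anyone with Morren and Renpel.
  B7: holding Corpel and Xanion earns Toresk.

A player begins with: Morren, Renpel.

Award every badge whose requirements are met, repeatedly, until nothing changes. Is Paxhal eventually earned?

Paxhal would need Qorzor, Renpel, and Ondqor (B5), but Ondqor is never earned.

No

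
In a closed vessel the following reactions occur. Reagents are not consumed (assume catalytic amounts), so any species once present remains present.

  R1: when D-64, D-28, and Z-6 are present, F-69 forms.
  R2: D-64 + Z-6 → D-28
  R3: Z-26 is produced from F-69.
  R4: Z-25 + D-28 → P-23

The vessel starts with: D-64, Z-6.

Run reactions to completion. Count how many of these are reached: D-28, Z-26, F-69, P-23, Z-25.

D-64 and Z-6 present → D-28 forms (R2).
D-64, D-28, and Z-6 present → F-69 forms (R1).
F-69 present → Z-26 forms (R3).
D-28: reached.
Z-26: reached.
F-69: reached.
P-23 would need Z-25 and D-28 (R4), but Z-25 never forms.
No rule produces Z-25, and it is not given.
Reached: D-28, Z-26, and F-69 — 3 of the 5.

3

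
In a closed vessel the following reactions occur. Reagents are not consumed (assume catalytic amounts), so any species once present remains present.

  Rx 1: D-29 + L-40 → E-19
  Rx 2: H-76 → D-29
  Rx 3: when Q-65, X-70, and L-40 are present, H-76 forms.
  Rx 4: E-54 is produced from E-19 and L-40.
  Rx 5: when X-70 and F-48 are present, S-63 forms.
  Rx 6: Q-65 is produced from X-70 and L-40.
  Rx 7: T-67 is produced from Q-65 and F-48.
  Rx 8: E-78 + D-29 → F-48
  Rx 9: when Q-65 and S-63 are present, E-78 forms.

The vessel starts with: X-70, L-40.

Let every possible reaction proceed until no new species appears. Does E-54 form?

Yes

X-70 and L-40 present → Q-65 forms (Rx 6).
Q-65, X-70, and L-40 present → H-76 forms (Rx 3).
H-76 present → D-29 forms (Rx 2).
D-29 and L-40 present → E-19 forms (Rx 1).
E-19 and L-40 present → E-54 forms (Rx 4).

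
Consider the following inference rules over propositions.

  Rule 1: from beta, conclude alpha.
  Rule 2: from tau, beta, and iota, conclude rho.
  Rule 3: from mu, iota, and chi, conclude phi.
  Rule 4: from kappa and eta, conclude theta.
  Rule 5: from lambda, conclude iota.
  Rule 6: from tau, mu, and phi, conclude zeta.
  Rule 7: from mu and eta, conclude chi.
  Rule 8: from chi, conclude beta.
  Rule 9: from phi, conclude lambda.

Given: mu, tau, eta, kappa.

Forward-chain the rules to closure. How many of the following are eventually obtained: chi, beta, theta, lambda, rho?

3

From mu and eta, Rule 7 gives chi.
kappa and eta hold, so theta follows (Rule 4).
chi holds, so beta follows (Rule 8).
chi: reached.
beta: reached.
theta: reached.
lambda would need phi (Rule 9), but phi is never established.
rho would need tau, beta, and iota (Rule 2), but iota is never established.
Reached: chi, beta, and theta — 3 of the 5.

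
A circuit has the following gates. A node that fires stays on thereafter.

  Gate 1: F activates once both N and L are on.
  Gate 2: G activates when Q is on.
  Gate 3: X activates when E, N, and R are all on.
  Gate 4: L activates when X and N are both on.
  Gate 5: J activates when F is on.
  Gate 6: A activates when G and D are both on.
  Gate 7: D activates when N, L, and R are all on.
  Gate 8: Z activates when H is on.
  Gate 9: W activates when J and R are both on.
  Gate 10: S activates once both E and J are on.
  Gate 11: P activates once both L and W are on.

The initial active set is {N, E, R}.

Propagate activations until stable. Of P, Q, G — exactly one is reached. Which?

Gate 3: E, N, and R on → X on.
X and N are on, so L activates (Gate 4).
N and L are on, so F activates (Gate 1).
F is on, so J activates (Gate 5).
J and R are on, so W activates (Gate 9).
L and W are on, so P activates (Gate 11).
No rule produces Q, and it is not given. G would need Q (Gate 2), but Q never turns on.

P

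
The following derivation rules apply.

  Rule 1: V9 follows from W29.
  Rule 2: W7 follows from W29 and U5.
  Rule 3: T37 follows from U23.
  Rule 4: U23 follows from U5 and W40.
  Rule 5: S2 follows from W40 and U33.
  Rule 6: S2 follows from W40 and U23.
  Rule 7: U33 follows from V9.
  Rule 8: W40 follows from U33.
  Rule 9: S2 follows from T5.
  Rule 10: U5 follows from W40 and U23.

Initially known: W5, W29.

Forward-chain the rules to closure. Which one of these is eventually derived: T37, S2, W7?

From W29, Rule 1 gives V9.
V9 holds, so U33 follows (Rule 7).
From U33, Rule 8 gives W40.
From W40 and U33, Rule 5 gives S2.
T37 would need U23 (Rule 3), but U23 is never established. W7 would need W29 and U5 (Rule 2), but U5 is never established.

S2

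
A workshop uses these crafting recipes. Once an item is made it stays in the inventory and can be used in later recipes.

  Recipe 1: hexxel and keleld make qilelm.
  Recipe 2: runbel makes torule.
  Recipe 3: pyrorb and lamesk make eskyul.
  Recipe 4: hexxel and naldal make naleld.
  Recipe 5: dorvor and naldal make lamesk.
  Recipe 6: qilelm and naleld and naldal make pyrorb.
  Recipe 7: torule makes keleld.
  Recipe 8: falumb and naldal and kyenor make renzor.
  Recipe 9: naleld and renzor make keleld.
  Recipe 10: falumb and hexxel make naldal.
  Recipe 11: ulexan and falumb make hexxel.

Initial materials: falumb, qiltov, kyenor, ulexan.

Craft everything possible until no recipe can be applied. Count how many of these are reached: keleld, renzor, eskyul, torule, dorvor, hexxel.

ulexan and falumb → hexxel (Recipe 11).
falumb and hexxel → naldal (Recipe 10).
hexxel and naldal → naleld (Recipe 4).
falumb and naldal and kyenor → renzor (Recipe 8).
Using Recipe 9, naleld and renzor make keleld.
keleld: reached.
renzor: reached.
eskyul would need pyrorb and lamesk (Recipe 3), but lamesk is never obtained.
torule would need runbel (Recipe 2), but runbel is never obtained.
No rule produces dorvor, and it is not given.
hexxel: reached.
Reached: keleld, renzor, and hexxel — 3 of the 6.

3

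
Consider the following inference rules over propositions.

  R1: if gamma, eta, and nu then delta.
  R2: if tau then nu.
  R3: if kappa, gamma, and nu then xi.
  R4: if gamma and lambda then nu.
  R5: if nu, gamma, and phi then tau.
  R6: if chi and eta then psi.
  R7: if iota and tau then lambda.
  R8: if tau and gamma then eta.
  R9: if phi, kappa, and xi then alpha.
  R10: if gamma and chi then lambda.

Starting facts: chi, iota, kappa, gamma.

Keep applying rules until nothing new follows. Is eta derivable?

No

eta would need tau and gamma (R8), but tau is never established.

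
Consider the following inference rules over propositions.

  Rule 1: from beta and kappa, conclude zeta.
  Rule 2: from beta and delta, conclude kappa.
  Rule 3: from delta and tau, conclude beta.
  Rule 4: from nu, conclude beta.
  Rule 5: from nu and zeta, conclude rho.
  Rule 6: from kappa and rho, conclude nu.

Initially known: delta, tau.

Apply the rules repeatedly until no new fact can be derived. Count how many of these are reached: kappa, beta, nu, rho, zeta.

3

delta and tau hold, so beta follows (Rule 3).
beta and delta hold, so kappa follows (Rule 2).
From beta and kappa, Rule 1 gives zeta.
kappa: reached.
beta: reached.
nu would need kappa and rho (Rule 6), but rho is never established.
rho would need nu and zeta (Rule 5), but nu is never established.
zeta: reached.
Reached: kappa, beta, and zeta — 3 of the 5.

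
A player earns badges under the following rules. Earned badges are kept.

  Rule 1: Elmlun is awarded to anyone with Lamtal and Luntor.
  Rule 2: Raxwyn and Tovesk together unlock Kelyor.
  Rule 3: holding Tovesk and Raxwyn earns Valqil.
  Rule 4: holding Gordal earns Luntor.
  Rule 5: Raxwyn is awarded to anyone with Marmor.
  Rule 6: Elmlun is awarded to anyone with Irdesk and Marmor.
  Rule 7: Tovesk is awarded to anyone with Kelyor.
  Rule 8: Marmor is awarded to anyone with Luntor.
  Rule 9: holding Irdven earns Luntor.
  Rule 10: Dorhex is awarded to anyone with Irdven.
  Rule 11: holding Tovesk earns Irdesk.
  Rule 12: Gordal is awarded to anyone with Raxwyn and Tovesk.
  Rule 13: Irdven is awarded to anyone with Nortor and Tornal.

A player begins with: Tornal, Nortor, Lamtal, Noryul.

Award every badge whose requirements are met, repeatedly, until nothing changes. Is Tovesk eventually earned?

No

Tovesk would need Kelyor (Rule 7), but Kelyor is never earned.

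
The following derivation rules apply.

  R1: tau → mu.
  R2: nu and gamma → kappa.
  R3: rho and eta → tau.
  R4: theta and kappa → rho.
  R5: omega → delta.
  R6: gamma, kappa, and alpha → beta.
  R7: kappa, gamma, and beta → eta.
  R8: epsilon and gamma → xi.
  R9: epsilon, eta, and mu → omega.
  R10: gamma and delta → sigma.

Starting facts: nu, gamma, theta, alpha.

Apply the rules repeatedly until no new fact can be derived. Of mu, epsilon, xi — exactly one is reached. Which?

mu

From nu and gamma, R2 gives kappa.
gamma, kappa, and alpha hold, so beta follows (R6).
theta and kappa hold, so rho follows (R4).
kappa, gamma, and beta hold, so eta follows (R7).
rho and eta hold, so tau follows (R3).
From tau, R1 gives mu.
xi would need epsilon and gamma (R8), but epsilon is never established. No rule produces epsilon, and it is not given.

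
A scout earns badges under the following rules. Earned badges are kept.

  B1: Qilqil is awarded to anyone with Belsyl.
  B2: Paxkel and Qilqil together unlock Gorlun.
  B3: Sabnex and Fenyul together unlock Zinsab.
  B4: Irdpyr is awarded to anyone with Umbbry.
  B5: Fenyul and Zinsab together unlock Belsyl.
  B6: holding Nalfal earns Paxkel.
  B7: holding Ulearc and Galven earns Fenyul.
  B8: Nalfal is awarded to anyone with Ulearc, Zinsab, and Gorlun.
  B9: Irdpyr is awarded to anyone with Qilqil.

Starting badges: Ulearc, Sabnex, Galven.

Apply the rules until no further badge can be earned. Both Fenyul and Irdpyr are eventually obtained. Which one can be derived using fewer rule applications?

Fenyul

Fenyul: With Ulearc and Galven, Fenyul is earned (B7). [1 rule application]
Irdpyr: With Ulearc and Galven, Fenyul is earned (B7). With Sabnex and Fenyul, Zinsab is earned (B3). With Fenyul and Zinsab, Belsyl is earned (B5). With Belsyl, Qilqil is earned (B1). With Qilqil, Irdpyr is earned (B9). [5 rule applications]
Fenyul needs fewer.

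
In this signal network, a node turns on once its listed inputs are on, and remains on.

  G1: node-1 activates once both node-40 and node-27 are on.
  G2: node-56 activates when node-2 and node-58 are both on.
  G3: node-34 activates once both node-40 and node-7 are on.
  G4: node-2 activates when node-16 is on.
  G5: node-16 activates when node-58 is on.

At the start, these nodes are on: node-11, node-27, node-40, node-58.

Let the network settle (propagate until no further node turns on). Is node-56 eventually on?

Yes

G5: node-58 on → node-16 on.
node-16 is on, so node-2 activates (G4).
node-2 and node-58 are on, so node-56 activates (G2).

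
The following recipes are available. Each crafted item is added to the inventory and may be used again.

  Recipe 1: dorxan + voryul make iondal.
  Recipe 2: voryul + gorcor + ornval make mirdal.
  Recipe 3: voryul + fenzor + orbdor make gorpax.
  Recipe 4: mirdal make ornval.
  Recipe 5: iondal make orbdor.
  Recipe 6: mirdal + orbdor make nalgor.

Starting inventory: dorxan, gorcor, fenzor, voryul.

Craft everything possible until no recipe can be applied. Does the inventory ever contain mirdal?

mirdal would need voryul, gorcor, and ornval (Recipe 2), but ornval is never obtained.

No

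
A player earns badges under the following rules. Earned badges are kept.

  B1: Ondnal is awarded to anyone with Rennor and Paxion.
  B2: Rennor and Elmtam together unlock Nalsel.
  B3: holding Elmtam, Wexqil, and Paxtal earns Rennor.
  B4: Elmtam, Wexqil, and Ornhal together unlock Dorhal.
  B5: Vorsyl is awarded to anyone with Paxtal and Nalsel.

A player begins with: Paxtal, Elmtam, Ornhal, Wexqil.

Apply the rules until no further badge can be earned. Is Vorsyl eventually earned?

Yes

With Elmtam, Wexqil, and Paxtal, Rennor is earned (B3).
With Rennor and Elmtam, Nalsel is earned (B2).
With Paxtal and Nalsel, Vorsyl is earned (B5).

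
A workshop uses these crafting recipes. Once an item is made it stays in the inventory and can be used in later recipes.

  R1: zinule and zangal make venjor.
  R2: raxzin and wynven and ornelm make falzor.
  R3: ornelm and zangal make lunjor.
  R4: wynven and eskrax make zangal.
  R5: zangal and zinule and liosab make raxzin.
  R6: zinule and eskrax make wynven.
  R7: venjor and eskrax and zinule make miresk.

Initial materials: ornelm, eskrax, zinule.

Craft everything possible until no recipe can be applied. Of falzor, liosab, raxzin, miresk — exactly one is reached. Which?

Using R6, zinule and eskrax make wynven.
wynven and eskrax → zangal (R4).
zinule and zangal → venjor (R1).
Using R7, venjor, eskrax, and zinule make miresk.
falzor would need raxzin, wynven, and ornelm (R2), but raxzin is never obtained. raxzin would need zangal, zinule, and liosab (R5), but liosab is never obtained. No rule produces liosab, and it is not given.

miresk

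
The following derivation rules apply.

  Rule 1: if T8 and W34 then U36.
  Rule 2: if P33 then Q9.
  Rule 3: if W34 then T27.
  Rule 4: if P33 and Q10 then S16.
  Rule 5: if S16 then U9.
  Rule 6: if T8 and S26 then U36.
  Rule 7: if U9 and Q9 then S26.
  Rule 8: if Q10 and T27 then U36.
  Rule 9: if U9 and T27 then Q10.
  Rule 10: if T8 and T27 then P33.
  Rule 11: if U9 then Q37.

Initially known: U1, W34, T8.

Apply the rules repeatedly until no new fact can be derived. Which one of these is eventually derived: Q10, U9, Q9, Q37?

Q9

From W34, Rule 3 gives T27.
T8 and T27 hold, so P33 follows (Rule 10).
P33 holds, so Q9 follows (Rule 2).
Q37 would need U9 (Rule 11), but U9 is never established. U9 would need S16 (Rule 5), but S16 is never established. Q10 would need U9 and T27 (Rule 9), but U9 is never established.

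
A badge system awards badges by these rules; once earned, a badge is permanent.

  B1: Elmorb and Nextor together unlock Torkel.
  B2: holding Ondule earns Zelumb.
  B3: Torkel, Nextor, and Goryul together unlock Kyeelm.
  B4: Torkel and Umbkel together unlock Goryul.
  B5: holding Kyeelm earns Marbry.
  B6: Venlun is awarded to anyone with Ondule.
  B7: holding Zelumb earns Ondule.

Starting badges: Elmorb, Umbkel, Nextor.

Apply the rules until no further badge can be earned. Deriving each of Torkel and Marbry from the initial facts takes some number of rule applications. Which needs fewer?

Torkel: With Elmorb and Nextor, Torkel is earned (B1). [1 rule application]
Marbry: With Elmorb and Nextor, Torkel is earned (B1). With Torkel and Umbkel, Goryul is earned (B4). With Torkel, Nextor, and Goryul, Kyeelm is earned (B3). With Kyeelm, Marbry is earned (B5). [4 rule applications]
Torkel needs fewer.

Torkel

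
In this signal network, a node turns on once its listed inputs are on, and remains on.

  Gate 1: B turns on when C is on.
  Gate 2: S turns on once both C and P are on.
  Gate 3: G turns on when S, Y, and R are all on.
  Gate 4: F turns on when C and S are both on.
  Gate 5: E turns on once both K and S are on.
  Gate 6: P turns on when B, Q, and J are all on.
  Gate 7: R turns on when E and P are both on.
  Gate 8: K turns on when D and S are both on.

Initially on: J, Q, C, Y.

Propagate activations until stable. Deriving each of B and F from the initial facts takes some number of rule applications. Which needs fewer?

B: C is on, so B turns on (Gate 1). [1 rule application]
F: Gate 1: C on → B on. B, Q, and J are on, so P turns on (Gate 6). C and P are on, so S turns on (Gate 2). Gate 4: C and S on → F on. [4 rule applications]
B needs fewer.

B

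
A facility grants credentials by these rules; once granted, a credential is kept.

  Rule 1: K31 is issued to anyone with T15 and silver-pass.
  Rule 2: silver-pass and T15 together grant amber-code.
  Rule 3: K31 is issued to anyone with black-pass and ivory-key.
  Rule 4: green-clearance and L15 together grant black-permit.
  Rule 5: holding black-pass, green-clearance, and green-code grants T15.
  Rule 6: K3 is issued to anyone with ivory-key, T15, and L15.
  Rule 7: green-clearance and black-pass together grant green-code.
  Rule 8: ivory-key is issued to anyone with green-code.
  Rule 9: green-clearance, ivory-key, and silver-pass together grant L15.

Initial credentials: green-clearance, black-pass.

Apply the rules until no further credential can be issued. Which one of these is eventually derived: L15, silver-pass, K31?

Holding green-clearance and black-pass grants green-code (Rule 7).
Holding green-code grants ivory-key (Rule 8).
Holding black-pass and ivory-key grants K31 (Rule 3).
No rule produces silver-pass, and it is not given. L15 would need green-clearance, ivory-key, and silver-pass (Rule 9), but silver-pass is never granted.

K31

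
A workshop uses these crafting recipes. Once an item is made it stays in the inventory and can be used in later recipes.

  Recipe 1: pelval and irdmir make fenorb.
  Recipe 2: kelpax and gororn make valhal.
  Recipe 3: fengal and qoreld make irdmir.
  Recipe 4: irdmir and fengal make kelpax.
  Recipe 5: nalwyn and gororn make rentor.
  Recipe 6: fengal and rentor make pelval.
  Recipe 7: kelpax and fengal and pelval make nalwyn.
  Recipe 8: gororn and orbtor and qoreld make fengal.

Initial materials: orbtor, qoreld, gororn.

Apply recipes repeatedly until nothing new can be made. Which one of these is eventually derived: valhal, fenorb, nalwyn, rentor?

gororn and orbtor and qoreld → fengal (Recipe 8).
Using Recipe 3, fengal and qoreld make irdmir.
irdmir and fengal → kelpax (Recipe 4).
kelpax and gororn → valhal (Recipe 2).
nalwyn would need kelpax, fengal, and pelval (Recipe 7), but pelval is never obtained. fenorb would need pelval and irdmir (Recipe 1), but pelval is never obtained. rentor would need nalwyn and gororn (Recipe 5), but nalwyn is never obtained.

valhal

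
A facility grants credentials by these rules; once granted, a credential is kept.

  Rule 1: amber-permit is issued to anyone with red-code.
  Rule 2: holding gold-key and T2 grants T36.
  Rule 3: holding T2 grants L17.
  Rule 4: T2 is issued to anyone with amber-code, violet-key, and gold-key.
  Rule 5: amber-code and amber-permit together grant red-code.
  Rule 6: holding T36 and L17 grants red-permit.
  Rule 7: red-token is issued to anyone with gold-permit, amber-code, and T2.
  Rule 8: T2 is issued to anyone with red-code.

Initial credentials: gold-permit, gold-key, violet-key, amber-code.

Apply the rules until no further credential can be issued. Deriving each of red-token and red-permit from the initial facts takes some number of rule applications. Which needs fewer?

red-token

red-token: Holding amber-code, violet-key, and gold-key grants T2 (Rule 4). Holding gold-permit, amber-code, and T2 grants red-token (Rule 7). [2 rule applications]
red-permit: Holding amber-code, violet-key, and gold-key grants T2 (Rule 4). Holding gold-key and T2 grants T36 (Rule 2). Holding T2 grants L17 (Rule 3). Holding T36 and L17 grants red-permit (Rule 6). [4 rule applications]
red-token needs fewer.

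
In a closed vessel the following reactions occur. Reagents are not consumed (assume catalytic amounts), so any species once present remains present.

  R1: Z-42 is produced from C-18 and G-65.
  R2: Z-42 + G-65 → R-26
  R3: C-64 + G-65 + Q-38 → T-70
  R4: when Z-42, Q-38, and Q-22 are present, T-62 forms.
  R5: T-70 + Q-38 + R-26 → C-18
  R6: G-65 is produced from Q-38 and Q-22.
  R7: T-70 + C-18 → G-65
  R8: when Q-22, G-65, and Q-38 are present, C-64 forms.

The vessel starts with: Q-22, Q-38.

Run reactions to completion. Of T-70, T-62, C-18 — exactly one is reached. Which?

Q-38 and Q-22 present → G-65 forms (R6).
Q-22, G-65, and Q-38 present → C-64 forms (R8).
C-64, G-65, and Q-38 present → T-70 forms (R3).
C-18 would need T-70, Q-38, and R-26 (R5), but R-26 never forms. T-62 would need Z-42, Q-38, and Q-22 (R4), but Z-42 never forms.

T-70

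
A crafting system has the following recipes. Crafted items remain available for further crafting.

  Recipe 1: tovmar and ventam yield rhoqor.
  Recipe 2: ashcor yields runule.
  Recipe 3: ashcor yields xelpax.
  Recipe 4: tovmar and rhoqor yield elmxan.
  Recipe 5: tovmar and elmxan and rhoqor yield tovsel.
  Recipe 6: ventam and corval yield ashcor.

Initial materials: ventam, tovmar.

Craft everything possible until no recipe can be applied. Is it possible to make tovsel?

Yes

Using Recipe 1, tovmar and ventam make rhoqor.
Using Recipe 4, tovmar and rhoqor make elmxan.
tovmar and elmxan and rhoqor → tovsel (Recipe 5).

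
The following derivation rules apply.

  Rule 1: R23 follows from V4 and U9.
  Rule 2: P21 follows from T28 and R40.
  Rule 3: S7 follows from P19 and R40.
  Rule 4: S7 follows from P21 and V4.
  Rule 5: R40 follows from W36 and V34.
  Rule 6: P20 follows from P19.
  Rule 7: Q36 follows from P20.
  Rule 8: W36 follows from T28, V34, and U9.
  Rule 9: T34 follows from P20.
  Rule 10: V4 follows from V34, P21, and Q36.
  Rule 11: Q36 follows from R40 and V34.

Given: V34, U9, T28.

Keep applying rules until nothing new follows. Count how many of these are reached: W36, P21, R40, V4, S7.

T28, V34, and U9 hold, so W36 follows (Rule 8).
W36 and V34 hold, so R40 follows (Rule 5).
T28 and R40 hold, so P21 follows (Rule 2).
From R40 and V34, Rule 11 gives Q36.
From V34, P21, and Q36, Rule 10 gives V4.
From P21 and V4, Rule 4 gives S7.
W36: reached.
P21: reached.
R40: reached.
V4: reached.
S7: reached.
All 5 are reached.

5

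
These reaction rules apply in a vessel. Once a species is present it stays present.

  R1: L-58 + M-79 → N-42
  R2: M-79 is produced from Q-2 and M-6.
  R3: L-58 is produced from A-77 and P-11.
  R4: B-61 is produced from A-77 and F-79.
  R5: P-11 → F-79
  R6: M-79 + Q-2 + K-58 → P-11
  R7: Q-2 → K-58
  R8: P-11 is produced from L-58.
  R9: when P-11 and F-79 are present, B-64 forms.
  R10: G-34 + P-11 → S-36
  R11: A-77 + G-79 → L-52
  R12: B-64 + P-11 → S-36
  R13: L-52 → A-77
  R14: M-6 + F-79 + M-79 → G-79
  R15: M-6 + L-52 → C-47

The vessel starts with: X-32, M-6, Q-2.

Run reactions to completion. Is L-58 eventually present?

No

L-58 would need A-77 and P-11 (R3), but A-77 never forms.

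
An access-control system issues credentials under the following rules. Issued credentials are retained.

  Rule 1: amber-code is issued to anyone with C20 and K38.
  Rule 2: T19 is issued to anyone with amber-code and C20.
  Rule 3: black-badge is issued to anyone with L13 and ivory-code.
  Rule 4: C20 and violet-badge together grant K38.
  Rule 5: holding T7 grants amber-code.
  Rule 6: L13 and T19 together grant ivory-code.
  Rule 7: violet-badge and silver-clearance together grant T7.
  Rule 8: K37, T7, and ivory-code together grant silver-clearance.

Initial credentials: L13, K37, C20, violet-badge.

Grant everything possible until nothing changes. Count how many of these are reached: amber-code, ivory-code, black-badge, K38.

4

Holding C20 and violet-badge grants K38 (Rule 4).
Holding C20 and K38 grants amber-code (Rule 1).
Holding amber-code and C20 grants T19 (Rule 2).
Holding L13 and T19 grants ivory-code (Rule 6).
Holding L13 and ivory-code grants black-badge (Rule 3).
amber-code: reached.
ivory-code: reached.
black-badge: reached.
K38: reached.
All 4 are reached.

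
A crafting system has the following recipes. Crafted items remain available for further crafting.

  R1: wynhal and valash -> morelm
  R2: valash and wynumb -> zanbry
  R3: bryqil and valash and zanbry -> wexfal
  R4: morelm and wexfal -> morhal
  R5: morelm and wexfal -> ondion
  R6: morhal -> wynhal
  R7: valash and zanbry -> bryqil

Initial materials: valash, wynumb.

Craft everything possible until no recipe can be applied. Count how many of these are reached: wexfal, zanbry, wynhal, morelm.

2

Using R2, valash and wynumb make zanbry.
Using R7, valash and zanbry make bryqil.
Using R3, bryqil, valash, and zanbry make wexfal.
wexfal: reached.
zanbry: reached.
wynhal would need morhal (R6), but morhal is never obtained.
morelm would need wynhal and valash (R1), but wynhal is never obtained.
Reached: wexfal and zanbry — 2 of the 4.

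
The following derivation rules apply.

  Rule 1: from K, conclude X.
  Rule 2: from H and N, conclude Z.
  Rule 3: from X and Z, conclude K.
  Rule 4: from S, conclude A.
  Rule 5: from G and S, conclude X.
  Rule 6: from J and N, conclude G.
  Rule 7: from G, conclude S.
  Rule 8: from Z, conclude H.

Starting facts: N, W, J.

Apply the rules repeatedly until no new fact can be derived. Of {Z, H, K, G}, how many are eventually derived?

1

From J and N, Rule 6 gives G.
Z would need H and N (Rule 2), but H is never established.
H would need Z (Rule 8), but Z is never established.
K would need X and Z (Rule 3), but Z is never established.
G: reached.
Reached: G — 1 of the 4.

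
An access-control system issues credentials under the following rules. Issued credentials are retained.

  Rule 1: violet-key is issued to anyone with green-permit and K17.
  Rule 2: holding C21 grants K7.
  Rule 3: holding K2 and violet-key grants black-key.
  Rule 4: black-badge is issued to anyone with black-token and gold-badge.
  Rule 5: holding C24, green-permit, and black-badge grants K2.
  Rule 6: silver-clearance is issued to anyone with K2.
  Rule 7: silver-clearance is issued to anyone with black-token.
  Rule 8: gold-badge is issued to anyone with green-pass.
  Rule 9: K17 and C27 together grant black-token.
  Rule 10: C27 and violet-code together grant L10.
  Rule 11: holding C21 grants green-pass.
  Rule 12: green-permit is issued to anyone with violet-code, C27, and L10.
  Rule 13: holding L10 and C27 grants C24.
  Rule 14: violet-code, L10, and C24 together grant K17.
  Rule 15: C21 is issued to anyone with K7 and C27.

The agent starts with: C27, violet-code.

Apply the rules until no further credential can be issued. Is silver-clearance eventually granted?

Holding C27 and violet-code grants L10 (Rule 10).
Holding L10 and C27 grants C24 (Rule 13).
Holding violet-code, L10, and C24 grants K17 (Rule 14).
Holding K17 and C27 grants black-token (Rule 9).
Holding black-token grants silver-clearance (Rule 7).

Yes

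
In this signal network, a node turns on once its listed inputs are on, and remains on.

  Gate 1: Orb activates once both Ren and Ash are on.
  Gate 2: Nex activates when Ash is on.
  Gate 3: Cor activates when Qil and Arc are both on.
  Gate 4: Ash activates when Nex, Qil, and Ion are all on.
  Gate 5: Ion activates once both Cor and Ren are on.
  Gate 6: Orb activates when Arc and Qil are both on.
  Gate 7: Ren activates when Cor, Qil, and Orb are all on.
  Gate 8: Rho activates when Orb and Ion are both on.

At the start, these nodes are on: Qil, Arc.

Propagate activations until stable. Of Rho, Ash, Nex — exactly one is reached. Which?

Qil and Arc are on, so Cor activates (Gate 3).
Gate 6: Arc and Qil on → Orb on.
Gate 7: Cor, Qil, and Orb on → Ren on.
Gate 5: Cor and Ren on → Ion on.
Orb and Ion are on, so Rho activates (Gate 8).
Ash would need Nex, Qil, and Ion (Gate 4), but Nex never turns on. Nex would need Ash (Gate 2), but Ash never turns on.

Rho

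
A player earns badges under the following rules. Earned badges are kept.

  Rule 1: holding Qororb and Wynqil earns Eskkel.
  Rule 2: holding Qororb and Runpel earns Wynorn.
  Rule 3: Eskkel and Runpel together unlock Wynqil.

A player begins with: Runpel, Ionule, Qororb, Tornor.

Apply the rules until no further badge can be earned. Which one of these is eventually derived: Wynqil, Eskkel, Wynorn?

With Qororb and Runpel, Wynorn is earned (Rule 2).
Wynqil would need Eskkel and Runpel (Rule 3), but Eskkel is never earned. Eskkel would need Qororb and Wynqil (Rule 1), but Wynqil is never earned.

Wynorn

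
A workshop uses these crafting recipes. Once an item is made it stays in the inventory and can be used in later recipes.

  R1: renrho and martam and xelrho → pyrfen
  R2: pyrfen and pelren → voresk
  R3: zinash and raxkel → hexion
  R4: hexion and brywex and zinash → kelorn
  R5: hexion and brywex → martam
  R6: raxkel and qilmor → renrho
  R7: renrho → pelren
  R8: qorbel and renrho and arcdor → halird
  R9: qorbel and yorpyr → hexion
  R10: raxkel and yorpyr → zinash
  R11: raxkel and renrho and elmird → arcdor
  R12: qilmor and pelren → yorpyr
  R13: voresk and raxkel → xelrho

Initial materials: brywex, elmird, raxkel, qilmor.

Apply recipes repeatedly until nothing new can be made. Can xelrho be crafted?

xelrho would need voresk and raxkel (R13), but voresk is never obtained.

No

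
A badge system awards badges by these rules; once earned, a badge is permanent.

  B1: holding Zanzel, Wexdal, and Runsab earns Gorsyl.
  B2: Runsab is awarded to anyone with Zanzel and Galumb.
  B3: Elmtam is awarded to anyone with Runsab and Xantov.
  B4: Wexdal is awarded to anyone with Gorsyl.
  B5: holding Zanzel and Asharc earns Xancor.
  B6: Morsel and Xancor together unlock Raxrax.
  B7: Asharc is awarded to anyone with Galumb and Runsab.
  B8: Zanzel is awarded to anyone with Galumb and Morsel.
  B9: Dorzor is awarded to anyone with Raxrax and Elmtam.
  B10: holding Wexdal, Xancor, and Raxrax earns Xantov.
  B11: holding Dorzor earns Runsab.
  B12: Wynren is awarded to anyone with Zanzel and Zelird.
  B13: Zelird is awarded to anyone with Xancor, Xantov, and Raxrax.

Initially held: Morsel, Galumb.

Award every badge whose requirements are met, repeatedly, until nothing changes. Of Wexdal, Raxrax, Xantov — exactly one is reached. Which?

Raxrax

With Galumb and Morsel, Zanzel is earned (B8).
With Zanzel and Galumb, Runsab is earned (B2).
With Galumb and Runsab, Asharc is earned (B7).
With Zanzel and Asharc, Xancor is earned (B5).
With Morsel and Xancor, Raxrax is earned (B6).
Xantov would need Wexdal, Xancor, and Raxrax (B10), but Wexdal is never earned. Wexdal would need Gorsyl (B4), but Gorsyl is never earned.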